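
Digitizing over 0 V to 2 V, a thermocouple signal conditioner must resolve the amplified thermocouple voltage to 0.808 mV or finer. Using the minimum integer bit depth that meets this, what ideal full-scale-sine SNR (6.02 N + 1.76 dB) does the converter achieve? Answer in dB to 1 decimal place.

Full-scale range = 2 V.
2 V / 0.808 mV = 2475. Since 2^11 = 2048 and 2^12 = 4096, N = 12.
6.02(12) + 1.76 = 74.00 dB.

74.0 dB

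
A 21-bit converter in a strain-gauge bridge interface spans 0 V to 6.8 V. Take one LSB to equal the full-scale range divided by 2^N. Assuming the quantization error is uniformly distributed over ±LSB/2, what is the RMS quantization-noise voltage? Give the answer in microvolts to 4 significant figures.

0.9360 µV

Full-scale range = 6.8 V.
LSB = 6.8 V ÷ 2^21 = 6.8/2097152 V = 3.24249 µV.
V_rms = LSB/√12 = 3.24249 µV / √12 = 0.9360 µV.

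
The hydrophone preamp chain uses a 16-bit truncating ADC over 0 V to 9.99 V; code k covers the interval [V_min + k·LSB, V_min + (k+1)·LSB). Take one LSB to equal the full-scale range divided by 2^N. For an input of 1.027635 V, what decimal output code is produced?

6741

Full-scale range = 9.99 V. LSB = 9.99 V / 2^16 ≈ 152.4 µV.
V_in − V_min = 1.027635 − (0) = 1.027635 V.
Divide by LSB: 1.027635 × 65536/9.99 = 6741.4502.
Truncating gives code 6741.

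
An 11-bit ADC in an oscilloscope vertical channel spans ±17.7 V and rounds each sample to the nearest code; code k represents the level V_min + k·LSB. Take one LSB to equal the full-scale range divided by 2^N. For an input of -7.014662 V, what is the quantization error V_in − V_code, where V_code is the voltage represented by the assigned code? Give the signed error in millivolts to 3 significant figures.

+3.11 mV

Range = 17.7 − (-17.7) = 35.4 V. LSB = 35.4 V / 2^11 ≈ 17.29 mV.
(V_in − V_min)/LSB = (-7.014662 − (-17.7)) × 2048/35.4 = 618.1800 → nearest code k = 618.
V_code = -17.7 + (618/2048) × 35.4 = -7.017773438 V.
Error = V_in − V_code = -7.014662 − (-7.017773438) = +3.11 mV.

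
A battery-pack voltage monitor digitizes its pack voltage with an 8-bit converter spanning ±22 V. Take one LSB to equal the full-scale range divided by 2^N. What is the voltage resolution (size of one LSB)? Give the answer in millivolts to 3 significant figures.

The full-scale span is 22 − (-22) = 44 V.
Number of codes = 2^8 = 256.
One LSB is 44 V / 256 = 172 mV.

172 mV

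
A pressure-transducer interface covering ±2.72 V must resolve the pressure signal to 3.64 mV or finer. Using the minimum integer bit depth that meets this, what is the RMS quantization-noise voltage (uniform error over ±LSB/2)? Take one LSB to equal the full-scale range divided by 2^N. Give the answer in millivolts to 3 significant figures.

The full-scale span is 2.72 − (-2.72) = 5.44 V.
5.44 V / 3.64 mV = 1495. Since 2^10 = 1024 and 2^11 = 2048, N = 11.
LSB = 5.44 V ÷ 2^11 = 5.44/2048 V = 2.6563 mV.
V_rms = LSB/√12 = 0.767 mV.

0.767 mV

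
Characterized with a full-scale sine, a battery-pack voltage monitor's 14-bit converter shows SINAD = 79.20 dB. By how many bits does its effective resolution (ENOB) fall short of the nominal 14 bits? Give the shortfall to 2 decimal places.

1.14 bits

ENOB = (SINAD − 1.76)/6.02 = (79.20 − 1.76)/6.02 = 12.8638 bits.
Shortfall = 14 − 12.8638 = 1.1362 bits.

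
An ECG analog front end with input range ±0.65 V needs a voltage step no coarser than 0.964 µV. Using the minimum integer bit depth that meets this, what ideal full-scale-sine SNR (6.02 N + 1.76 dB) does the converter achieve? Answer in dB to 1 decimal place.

128.2 dB

Full-scale range = 0.65 V − (-0.65 V) = 1.3 V.
1.3 V / 0.964 µV = 1.349e6. Since 2^20 = 1048576 and 2^21 = 2097152, N = 21.
Ideal SNR at N = 21: 6.02·21 + 1.76 = 128.2 dB.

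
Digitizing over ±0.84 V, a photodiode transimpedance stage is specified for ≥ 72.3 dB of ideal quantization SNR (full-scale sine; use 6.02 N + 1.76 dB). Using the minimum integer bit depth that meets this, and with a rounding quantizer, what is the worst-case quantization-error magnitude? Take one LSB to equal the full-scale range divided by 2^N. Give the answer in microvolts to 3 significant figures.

205 µV

Range = 0.84 − (-0.84) = 1.68 V.
6.02 N + 1.76 ≥ 72.3 gives N ≥ 11.718, so the minimum integer is 12.
LSB = 1.68 V / 2^12 = 410.16 µV.
Half an LSB is 205 µV.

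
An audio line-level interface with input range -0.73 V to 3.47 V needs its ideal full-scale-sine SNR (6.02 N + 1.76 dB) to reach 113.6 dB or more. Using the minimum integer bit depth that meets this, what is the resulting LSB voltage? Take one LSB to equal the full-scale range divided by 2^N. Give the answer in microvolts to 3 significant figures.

Span: 3.47 V − (-0.73 V) = 4.2 V.
N ≥ (113.6 − 1.76)/6.02 = 18.578 → N_min = 19.
Step size = 4.2/524288 V = 8.01 µV.

8.01 µV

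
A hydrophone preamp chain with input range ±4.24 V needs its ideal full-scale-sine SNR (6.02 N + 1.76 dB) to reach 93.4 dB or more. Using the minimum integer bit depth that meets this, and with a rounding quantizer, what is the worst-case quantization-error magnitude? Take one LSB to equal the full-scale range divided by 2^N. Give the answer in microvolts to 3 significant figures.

Span: 4.24 V − (-4.24 V) = 8.48 V.
Required N = ⌈(93.4 − 1.76)/6.02⌉ = ⌈15.223⌉ = 16.
LSB = 8.48 V ÷ 2^16 = 8.48/65536 V = 129.39 µV.
|e|_max = LSB/2 = 64.7 µV.

64.7 µV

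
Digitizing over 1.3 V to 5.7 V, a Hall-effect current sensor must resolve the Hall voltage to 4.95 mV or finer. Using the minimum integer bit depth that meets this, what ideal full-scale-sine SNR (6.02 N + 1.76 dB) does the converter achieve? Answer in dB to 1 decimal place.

62.0 dB

The full-scale span is 5.7 − (1.3) = 4.4 V.
4.4 V / 4.95 mV = 888.9. Since 2^9 = 512 and 2^10 = 1024, N = 10.
6.02(10) + 1.76 = 61.96 dB.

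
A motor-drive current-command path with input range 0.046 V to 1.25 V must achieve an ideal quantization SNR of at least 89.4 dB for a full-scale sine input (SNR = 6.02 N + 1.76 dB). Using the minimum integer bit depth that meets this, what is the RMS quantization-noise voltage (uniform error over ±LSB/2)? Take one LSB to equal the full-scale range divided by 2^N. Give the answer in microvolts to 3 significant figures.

The full-scale span is 1.25 − (0.046) = 1.204 V.
Required N = ⌈(89.4 − 1.76)/6.02⌉ = ⌈14.558⌉ = 15.
LSB = 1.204 V ÷ 2^15 = 1.204/32768 V = 36.743 µV.
σ_q = LSB/√12 = 36.743 µV/3.4641 = 10.6 µV.

10.6 µV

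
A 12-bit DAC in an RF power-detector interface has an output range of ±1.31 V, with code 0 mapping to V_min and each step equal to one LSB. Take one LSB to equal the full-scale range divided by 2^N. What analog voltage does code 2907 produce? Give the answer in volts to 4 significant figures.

0.5495 V

Range = 1.31 − (-1.31) = 2.62 V. LSB = 2.62 V / 2^12.
V_out = V_min + code × LSB = -1.31 V + 2907 × 2.62 V / 4096
      = -1.31 V + 1.85946 V = 0.549458 V.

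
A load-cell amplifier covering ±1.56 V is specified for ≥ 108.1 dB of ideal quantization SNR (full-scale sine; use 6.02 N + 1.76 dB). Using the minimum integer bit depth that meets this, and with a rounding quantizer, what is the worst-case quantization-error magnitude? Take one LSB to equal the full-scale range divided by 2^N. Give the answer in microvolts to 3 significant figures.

5.95 µV

The full-scale span is 1.56 − (-1.56) = 3.12 V.
N ≥ (108.1 − 1.76)/6.02 = 17.664 → N_min = 18.
LSB = 3.12 V / 2^18 = 11.902 µV.
Max error for round-to-nearest is LSB/2 = 5.95 µV.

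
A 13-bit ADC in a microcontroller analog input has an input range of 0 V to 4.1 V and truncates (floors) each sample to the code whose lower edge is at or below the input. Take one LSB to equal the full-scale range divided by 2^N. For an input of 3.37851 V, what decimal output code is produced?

V_FS = 4.1 V. LSB = 4.1 V / 2^13 ≈ 0.5005 mV.
code = ⌊(V_in − V_min)/LSB⌋ = ⌊(V_in − V_min) × 2^13 / range⌋
     = ⌊(3.37851 − (0)) × 8192 / 4.1⌋ = ⌊3.37851 × 8192/4.1⌋
     = ⌊6750.428⌋ = 6750.

6750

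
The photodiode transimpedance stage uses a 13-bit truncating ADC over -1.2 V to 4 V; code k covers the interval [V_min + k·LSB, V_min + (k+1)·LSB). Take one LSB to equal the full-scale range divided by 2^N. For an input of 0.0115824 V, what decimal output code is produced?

1908

Span: 4 V − (-1.2 V) = 5.2 V. LSB = 5.2 V / 2^13 ≈ 0.6348 mV.
V_in − V_min = 0.0115824 − (-1.2) = 1.2115824 V.
Divide by LSB: 1.2115824 × 8192/5.2 = 1908.7083.
Truncating gives code 1908.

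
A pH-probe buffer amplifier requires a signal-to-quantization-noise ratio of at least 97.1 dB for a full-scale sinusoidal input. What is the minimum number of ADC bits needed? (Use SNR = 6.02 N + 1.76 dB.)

16 bits

N ≥ (97.1 − 1.76)/6.02 = 15.837 → N_min = 16.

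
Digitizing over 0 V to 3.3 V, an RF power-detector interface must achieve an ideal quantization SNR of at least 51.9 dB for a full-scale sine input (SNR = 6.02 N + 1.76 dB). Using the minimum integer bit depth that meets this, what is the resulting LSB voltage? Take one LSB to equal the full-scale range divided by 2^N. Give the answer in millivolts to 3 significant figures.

Full-scale range = 3.3 V.
Solving 6.02 N ≥ 51.9 − 1.76: N ≥ 8.329. Round up → N = 9.
LSB = 3.3 V ÷ 2^9 = 3.3/512 V = 6.45 mV.

6.45 mV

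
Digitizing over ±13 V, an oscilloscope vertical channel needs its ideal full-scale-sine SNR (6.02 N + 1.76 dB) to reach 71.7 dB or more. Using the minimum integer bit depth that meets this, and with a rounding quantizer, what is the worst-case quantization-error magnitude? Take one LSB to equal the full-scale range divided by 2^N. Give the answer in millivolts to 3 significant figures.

The full-scale span is 13 − (-13) = 26 V.
Required N = ⌈(71.7 − 1.76)/6.02⌉ = ⌈11.618⌉ = 12.
One LSB is 26 V / 4096 = 6.3477 mV.
Half an LSB is 3.17 mV.

3.17 mV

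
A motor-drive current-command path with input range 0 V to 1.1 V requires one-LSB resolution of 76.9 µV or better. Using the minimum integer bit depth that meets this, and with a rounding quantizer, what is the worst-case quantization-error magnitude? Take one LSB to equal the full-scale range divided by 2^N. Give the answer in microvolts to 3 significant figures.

33.6 µV

Span = 1.1 V.
Need 2^N ≥ 1.1 V / 76.9 µV = 14300 → N_min = 14.
One LSB is 1.1 V / 16384 = 67.139 µV.
Max error for round-to-nearest is LSB/2 = 33.6 µV.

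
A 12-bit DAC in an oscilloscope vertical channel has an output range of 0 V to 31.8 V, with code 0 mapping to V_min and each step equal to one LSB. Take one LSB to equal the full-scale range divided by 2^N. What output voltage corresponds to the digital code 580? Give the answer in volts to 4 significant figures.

Full-scale range = 31.8 V. LSB = 31.8 V / 2^12.
Output = V_min + (580/4096) × range = 0 + 0.141602 × 31.8 V
      = 0 V + 4.50293 V = 4.50293 V.

4.503 V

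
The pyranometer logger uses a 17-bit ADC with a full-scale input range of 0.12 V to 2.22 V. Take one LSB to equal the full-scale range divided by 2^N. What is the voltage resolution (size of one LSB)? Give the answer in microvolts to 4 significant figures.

16.02 µV

Full-scale range = 2.22 V − (0.12 V) = 2.1 V.
2^17 = 131072 levels.
Step size = 2.1/131072 V = 16.02 µV.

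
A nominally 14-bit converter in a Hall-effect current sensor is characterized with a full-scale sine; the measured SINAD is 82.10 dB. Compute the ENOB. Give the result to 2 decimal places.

13.35 bits

(82.10 − 1.76) / 6.02 = 80.34/6.02 = 13.3455 effective bits.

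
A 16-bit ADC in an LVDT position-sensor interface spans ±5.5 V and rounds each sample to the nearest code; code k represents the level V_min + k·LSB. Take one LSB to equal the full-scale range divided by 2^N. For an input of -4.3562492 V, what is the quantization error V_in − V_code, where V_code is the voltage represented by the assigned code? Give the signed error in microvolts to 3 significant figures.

Full-scale range = 5.5 V − (-5.5 V) = 11 V. LSB = 11 V / 2^16 ≈ 167.8 µV.
Position in LSBs: (-4.3562492 − (-5.5)) × 65536/11 = 6814.2593; rounding gives k = 6814.
V_code = V_min + k × range/2^16 = -5.5 + 6814 × 11/65536 = -4.3562927246 V.
V_in − V_code = -4.3562492 − (-4.3562927246) = +43.5 µV.

+43.5 µV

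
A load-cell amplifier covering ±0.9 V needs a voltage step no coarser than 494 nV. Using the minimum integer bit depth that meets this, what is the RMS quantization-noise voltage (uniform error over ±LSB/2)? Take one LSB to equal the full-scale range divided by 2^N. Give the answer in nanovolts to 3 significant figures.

Span: 0.9 V − (-0.9 V) = 1.8 V.
Levels needed ≥ 1.8/494 nV = 3.644e6. 2^22 = 4194304 suffices, so N_min = 22.
LSB = 1.8 V / 2^22 = 429.15 nV.
RMS noise = LSB/√12 = 124 nV.

124 nV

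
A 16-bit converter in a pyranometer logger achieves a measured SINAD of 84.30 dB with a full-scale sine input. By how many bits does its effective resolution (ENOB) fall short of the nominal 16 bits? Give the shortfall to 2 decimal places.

2.29 bits

ENOB = (SINAD − 1.76)/6.02 = (84.30 − 1.76)/6.02 = 13.7110 bits.
Shortfall = 16 − 13.7110 = 2.2890 bits.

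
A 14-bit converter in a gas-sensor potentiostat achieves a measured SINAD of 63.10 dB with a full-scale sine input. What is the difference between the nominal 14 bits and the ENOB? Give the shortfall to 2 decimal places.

3.81 bits

Effective bits = (63.10 − 1.76)/6.02 = 10.1894.
Shortfall = 14 − 10.1894 = 3.8106 bits.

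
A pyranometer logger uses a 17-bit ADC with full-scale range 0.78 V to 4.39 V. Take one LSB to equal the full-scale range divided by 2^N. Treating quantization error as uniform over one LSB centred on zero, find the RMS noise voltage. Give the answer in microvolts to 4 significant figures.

Range = 4.39 − (0.78) = 3.61 V.
Step size = 3.61/131072 V = 27.5421 µV.
RMS of a uniform error over width LSB is LSB/√12 = 7.951 µV.

7.951 µV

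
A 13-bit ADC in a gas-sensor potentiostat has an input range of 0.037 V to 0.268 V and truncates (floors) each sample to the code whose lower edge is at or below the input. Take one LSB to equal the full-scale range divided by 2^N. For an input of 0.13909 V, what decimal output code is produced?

Span: 0.268 V − (0.037 V) = 0.231 V. LSB = 0.231 V / 2^13 ≈ 28.20 µV.
code = ⌊(V_in − V_min)/LSB⌋ = ⌊(V_in − V_min) × 2^13 / range⌋
     = ⌊(0.13909 − (0.037)) × 8192 / 0.231⌋ = ⌊0.10209 × 8192/0.231⌋
     = ⌊3620.438⌋ = 3620.

3620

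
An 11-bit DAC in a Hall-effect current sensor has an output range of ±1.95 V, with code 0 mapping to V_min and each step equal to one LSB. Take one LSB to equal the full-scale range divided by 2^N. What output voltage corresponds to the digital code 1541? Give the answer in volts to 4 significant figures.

Full-scale range = 1.95 V − (-1.95 V) = 3.9 V. LSB = 3.9 V / 2^11.
Output = V_min + (1541/2048) × range = -1.95 + 0.752441 × 3.9 V
      = -1.95 V + 2.93452 V = 0.984521 V.

0.9845 V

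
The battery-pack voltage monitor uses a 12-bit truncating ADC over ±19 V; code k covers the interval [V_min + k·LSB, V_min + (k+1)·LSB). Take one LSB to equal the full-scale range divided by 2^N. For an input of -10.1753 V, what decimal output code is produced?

951

The full-scale span is 19 − (-19) = 38 V. LSB = 38 V / 2^12 ≈ 9.277 mV.
(V_in − V_min) × 2^12/range = (-10.1753 − (-19)) × 4096/38 = 951.210.
Floor → code = 951.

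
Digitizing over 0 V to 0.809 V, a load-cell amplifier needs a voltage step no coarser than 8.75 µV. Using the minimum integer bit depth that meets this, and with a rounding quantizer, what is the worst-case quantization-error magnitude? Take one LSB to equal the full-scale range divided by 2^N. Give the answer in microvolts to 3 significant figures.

3.09 µV

Full-scale range = 0.809 V.
Required number of levels: 0.809/8.75 µV = 92457; smallest N with 2^N ≥ that is 17.
Step size = 0.809/131072 V = 6.1722 µV.
|e|_max = LSB/2 = 3.09 µV.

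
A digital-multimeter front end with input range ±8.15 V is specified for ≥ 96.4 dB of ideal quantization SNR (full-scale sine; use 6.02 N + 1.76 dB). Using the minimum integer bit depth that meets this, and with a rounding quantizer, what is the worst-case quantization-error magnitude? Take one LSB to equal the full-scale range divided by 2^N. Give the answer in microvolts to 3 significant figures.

Span: 8.15 V − (-8.15 V) = 16.3 V.
N ≥ (96.4 − 1.76)/6.02 = 15.721 → N_min = 16.
One LSB is 16.3 V / 65536 = 248.72 µV.
|e|_max = LSB/2 = 124 µV.

124 µV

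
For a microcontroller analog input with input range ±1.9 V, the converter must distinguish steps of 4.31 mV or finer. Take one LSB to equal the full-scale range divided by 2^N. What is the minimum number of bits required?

The full-scale span is 1.9 − (-1.9) = 3.8 V.
Need 2^N ≥ 3.8 V / 4.31 mV = 881.7 → N_min = 10.

10 bits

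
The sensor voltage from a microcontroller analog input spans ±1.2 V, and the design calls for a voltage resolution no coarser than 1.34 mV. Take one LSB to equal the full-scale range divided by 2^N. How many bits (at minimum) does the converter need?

The full-scale span is 1.2 − (-1.2) = 2.4 V.
2.4 V / 1.34 mV = 1791. Since 2^10 = 1024 and 2^11 = 2048, N = 11.

11 bits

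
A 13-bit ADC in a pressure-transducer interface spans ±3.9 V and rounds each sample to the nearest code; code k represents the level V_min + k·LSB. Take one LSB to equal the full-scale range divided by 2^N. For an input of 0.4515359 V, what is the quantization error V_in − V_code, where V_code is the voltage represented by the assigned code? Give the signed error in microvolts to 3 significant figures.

+218 µV

Span: 3.9 V − (-3.9 V) = 7.8 V. LSB = 7.8 V / 2^13 ≈ 0.9521 mV.
(0.4515359 − (-3.9)) / LSB = 4.3515359 × 8192/7.8 = 4570.2285. Nearest integer: k = 4570.
V_code = -3.9 + (4570/8192) × 7.8 = 0.4513183594 V.
Error = V_in − V_code = 0.4515359 − (0.4513183594) = +218 µV.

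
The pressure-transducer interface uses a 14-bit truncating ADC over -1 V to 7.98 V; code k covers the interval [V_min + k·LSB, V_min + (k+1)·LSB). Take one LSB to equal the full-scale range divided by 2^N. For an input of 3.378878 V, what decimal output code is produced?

Span: 7.98 V − (-1 V) = 8.98 V. LSB = 8.98 V / 2^14 ≈ 0.5481 mV.
V_in − V_min = 3.378878 − (-1) = 4.378878 V.
Divide by LSB: 4.378878 × 16384/8.98 = 7989.2580.
Truncating gives code 7989.

7989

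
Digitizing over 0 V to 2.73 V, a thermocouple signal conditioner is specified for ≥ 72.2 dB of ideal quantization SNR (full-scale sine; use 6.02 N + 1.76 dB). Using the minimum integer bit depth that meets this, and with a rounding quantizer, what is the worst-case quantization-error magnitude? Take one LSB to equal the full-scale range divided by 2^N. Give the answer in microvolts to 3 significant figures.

333 µV

V_FS = 2.73 V.
Required N = ⌈(72.2 − 1.76)/6.02⌉ = ⌈11.701⌉ = 12.
Step size = 2.73/4096 V = 0.66650 mV.
Max error for round-to-nearest is LSB/2 = 333 µV.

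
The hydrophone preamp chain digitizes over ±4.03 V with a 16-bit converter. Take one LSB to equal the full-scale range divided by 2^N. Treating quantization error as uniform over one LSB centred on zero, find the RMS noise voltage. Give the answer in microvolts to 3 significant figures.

35.5 µV

Span: 4.03 V − (-4.03 V) = 8.06 V.
LSB = 8.06 V ÷ 2^16 = 8.06/65536 V = 122.99 µV.
RMS of a uniform error over width LSB is LSB/√12 = 35.5 µV.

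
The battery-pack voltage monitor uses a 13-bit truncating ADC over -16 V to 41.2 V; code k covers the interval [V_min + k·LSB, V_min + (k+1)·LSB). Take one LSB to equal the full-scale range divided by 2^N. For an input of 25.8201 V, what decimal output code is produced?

Full-scale range = 41.2 V − (-16 V) = 57.2 V. LSB = 57.2 V / 2^13 ≈ 6.982 mV.
V_in − V_min = 25.8201 − (-16) = 41.8201 V.
Divide by LSB: 41.8201 × 8192/57.2 = 5989.3402.
Truncating gives code 5989.

5989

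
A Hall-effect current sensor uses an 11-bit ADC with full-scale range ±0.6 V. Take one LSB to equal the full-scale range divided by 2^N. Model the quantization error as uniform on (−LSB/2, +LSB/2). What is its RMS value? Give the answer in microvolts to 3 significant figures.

169 µV

The full-scale span is 0.6 − (-0.6) = 1.2 V.
Step size = 1.2/2048 V = 0.58594 mV.
σ_q = LSB/√12 = 0.58594 mV/3.4641 = 169 µV.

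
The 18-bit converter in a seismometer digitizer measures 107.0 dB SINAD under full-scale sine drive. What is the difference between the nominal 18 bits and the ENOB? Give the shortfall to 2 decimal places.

Effective bits = (107.0 − 1.76)/6.02 = 17.4817.
Lost resolution: 18 − 17.4817 = 0.5183 bits.

0.52 bits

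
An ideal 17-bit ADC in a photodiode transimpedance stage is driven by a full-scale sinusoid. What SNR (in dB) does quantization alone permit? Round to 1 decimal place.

104.1 dB

Ideal quantization SNR: 6.02 × 17 + 1.76 dB = 104.1 dB.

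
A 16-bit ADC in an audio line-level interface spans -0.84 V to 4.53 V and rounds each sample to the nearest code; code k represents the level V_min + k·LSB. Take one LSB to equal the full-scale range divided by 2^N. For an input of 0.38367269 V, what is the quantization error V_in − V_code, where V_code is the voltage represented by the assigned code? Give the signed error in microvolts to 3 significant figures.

−14.7 µV

Full-scale range = 4.53 V − (-0.84 V) = 5.37 V. LSB = 5.37 V / 2^16 ≈ 81.94 µV.
(0.38367269 − (-0.84)) / LSB = 1.22367269 × 65536/5.37 = 14933.8200. Nearest integer: k = 14934.
V_code = -0.84 + (14934/65536) × 5.37 = 0.38368743896 V.
Error = V_in − V_code = 0.38367269 − (0.38368743896) = −14.7 µV.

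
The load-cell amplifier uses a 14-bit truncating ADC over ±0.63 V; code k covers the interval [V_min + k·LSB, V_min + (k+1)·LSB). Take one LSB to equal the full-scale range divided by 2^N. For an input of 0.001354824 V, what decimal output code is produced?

Span: 0.63 V − (-0.63 V) = 1.26 V. LSB = 1.26 V / 2^14 ≈ 76.90 µV.
V_in − V_min = 0.001354824 − (-0.63) = 0.631354824 V.
Divide by LSB: 0.631354824 × 16384/1.26 = 8209.6170.
Truncating gives code 8209.

8209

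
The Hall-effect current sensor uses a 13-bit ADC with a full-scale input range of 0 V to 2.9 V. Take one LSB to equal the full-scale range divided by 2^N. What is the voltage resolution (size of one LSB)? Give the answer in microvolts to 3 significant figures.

354 µV

Full-scale range = 2.9 V.
There are 2^13 = 8192 steps.
LSB = 2.9 V / 2^13 = 354 µV.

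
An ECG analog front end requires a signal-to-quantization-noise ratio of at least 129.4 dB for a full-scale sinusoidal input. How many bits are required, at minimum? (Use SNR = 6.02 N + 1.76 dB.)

22 bits

Required N = ⌈(129.4 − 1.76)/6.02⌉ = ⌈21.203⌉ = 22.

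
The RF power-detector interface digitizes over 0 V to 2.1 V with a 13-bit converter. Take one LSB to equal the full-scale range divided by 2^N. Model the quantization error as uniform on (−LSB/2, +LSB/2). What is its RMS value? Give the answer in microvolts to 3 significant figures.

74.0 µV

Range is 2.1 V.
LSB = 2.1 V ÷ 2^13 = 2.1/8192 V = 256.35 µV.
V_rms = LSB/√12 = 256.35 µV / √12 = 74.0 µV.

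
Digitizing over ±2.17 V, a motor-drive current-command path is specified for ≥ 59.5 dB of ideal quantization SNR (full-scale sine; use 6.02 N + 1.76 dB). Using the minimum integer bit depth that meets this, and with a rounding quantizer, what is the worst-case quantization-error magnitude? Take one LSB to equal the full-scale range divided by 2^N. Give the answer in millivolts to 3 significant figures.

2.12 mV

Full-scale range = 2.17 V − (-2.17 V) = 4.34 V.
N ≥ (59.5 − 1.76)/6.02 = 9.591 → N_min = 10.
LSB = 4.34 V / 2^10 = 4.2383 mV.
Max error for round-to-nearest is LSB/2 = 2.12 mV.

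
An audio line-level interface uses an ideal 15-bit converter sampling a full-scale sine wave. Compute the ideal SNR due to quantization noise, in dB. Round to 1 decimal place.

SNR = 6.02·15 + 1.76 = 92.06 dB.

92.1 dB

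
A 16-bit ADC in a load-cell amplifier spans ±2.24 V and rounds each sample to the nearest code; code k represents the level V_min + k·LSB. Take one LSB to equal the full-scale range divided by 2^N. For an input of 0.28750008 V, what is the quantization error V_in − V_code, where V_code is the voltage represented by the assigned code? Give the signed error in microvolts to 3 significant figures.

Span: 2.24 V − (-2.24 V) = 4.48 V. LSB = 4.48 V / 2^16 ≈ 68.36 µV.
(V_in − V_min)/LSB = (0.28750008 − (-2.24)) × 65536/4.48 = 36973.7155 → nearest code k = 36974.
V_code = V_min + k × range/2^16 = -2.24 + 36974 × 4.48/65536 = 0.28751953125 V.
e = 0.28750008 − (0.28751953125) = −19.5 µV.

−19.5 µV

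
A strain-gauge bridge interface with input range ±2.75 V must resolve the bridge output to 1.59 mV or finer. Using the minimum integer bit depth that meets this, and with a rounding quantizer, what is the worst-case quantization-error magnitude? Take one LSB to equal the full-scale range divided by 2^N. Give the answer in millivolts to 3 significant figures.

0.671 mV

The full-scale span is 2.75 − (-2.75) = 5.5 V.
Required number of levels: 5.5/1.59 mV = 3459.1; smallest N with 2^N ≥ that is 12.
Step size = 5.5/4096 V = 1.3428 mV.
Half an LSB is 0.671 mV.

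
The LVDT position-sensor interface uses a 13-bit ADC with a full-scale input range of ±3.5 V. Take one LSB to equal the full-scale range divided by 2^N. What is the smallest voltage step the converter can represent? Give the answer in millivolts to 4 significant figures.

0.8545 mV

The full-scale span is 3.5 − (-3.5) = 7 V.
Number of codes = 2^13 = 8192.
LSB = 7 V / 2^13 = 0.8545 mV.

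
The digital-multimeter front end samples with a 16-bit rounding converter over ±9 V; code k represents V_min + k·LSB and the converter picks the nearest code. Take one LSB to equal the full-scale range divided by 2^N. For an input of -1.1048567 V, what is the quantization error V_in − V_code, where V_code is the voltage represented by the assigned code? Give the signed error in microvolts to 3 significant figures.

Span: 9 V − (-9 V) = 18 V. LSB = 18 V / 2^16 ≈ 274.7 µV.
(V_in − V_min)/LSB = (-1.1048567 − (-9)) × 65536/18 = 28745.3395 → nearest code k = 28745.
V_code = -9 + (28745/65536) × 18 = -1.1049499512 V.
Error = V_in − V_code = -1.1048567 − (-1.1049499512) = +93.3 µV.

+93.3 µV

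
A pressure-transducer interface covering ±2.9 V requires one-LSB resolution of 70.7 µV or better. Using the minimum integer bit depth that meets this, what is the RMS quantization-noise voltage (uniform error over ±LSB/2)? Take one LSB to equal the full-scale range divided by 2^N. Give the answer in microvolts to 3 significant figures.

12.8 µV

The full-scale span is 2.9 − (-2.9) = 5.8 V.
Need 2^N ≥ 5.8 V / 70.7 µV = 82040 → N_min = 17.
LSB = 5.8 V / 2^17 = 44.250 µV.
σ_q = LSB/√12 = 44.250 µV/3.4641 = 12.8 µV.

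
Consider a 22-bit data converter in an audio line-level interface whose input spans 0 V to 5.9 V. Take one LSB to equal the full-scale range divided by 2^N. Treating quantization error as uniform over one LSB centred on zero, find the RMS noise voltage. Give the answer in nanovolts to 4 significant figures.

V_FS = 5.9 V.
LSB = 5.9 V / 2^22 = 1.40667 µV.
V_rms = LSB/√12 = 1.40667 µV / √12 = 406.1 nV.

406.1 nV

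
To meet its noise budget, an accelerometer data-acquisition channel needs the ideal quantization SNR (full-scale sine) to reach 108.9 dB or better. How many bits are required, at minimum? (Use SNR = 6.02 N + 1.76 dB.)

18 bits

Solving 6.02 N ≥ 108.9 − 1.76: N ≥ 17.797. Round up → N = 18.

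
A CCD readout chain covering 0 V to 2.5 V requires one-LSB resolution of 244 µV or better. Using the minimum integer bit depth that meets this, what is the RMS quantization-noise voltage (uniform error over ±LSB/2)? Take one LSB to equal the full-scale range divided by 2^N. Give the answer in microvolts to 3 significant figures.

Full-scale range = 2.5 V.
Levels needed ≥ 2.5/244 µV = 10250. 2^14 = 16384 suffices, so N_min = 14.
LSB = 2.5 V / 2^14 = 152.59 µV.
RMS noise = LSB/√12 = 44.0 µV.

44.0 µV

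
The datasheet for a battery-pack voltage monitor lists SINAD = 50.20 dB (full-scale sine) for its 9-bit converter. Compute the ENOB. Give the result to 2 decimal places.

8.05 bits

ENOB = (50.20 − 1.76)/6.02 = 8.0465 bits.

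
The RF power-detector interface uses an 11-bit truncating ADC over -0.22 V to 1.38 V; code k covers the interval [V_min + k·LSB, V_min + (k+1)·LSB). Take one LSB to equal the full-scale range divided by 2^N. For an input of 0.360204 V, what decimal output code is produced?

Range = 1.38 − (-0.22) = 1.6 V. LSB = 1.6 V / 2^11 ≈ 0.7812 mV.
(V_in − V_min) × 2^11/range = (0.360204 − (-0.22)) × 2048/1.6 = 742.661.
Floor → code = 742.

742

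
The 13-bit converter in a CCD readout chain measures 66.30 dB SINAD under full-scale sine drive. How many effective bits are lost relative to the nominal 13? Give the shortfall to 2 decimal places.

ENOB = (SINAD − 1.76)/6.02 = (66.30 − 1.76)/6.02 = 10.7209 bits.
Lost resolution: 13 − 10.7209 = 2.2791 bits.

2.28 bits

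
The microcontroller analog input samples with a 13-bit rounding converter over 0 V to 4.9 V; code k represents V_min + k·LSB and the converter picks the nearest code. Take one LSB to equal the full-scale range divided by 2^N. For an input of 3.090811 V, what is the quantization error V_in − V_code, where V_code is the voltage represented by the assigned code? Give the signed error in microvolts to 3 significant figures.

Range is 4.9 V. LSB = 4.9 V / 2^13 ≈ 0.5981 mV.
(V_in − V_min)/LSB = (3.090811 − (0)) × 8192/4.9 = 5167.3314 → nearest code k = 5167.
Reconstructed level: 0 + 5167 × 4.9/8192 V = 3.090612793 V.
Error = V_in − V_code = 3.090811 − (3.090612793) = +198 µV.

+198 µV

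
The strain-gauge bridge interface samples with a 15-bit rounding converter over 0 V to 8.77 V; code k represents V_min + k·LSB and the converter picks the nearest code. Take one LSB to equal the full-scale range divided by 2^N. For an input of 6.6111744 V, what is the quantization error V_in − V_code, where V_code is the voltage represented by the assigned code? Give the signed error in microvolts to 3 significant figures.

V_FS = 8.77 V. LSB = 8.77 V / 2^15 ≈ 267.6 µV.
Position in LSBs: (6.6111744 − (0)) × 32768/8.77 = 24701.8202; rounding gives k = 24702.
V_code = V_min + k × range/2^15 = 0 + 24702 × 8.77/32768 = 6.6112225342 V.
Error = V_in − V_code = 6.6111744 − (6.6112225342) = −48.1 µV.

−48.1 µV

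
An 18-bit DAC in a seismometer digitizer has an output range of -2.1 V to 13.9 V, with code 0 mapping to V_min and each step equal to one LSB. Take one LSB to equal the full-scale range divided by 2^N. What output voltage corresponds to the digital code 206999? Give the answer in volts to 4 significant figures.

The full-scale span is 13.9 − (-2.1) = 16 V. LSB = 16 V / 2^18.
V_out = V_min + code × LSB = -2.1 V + 206999 × 16 V / 262144
      = -2.1 + 12.6342 = 10.5342 V.

10.53 V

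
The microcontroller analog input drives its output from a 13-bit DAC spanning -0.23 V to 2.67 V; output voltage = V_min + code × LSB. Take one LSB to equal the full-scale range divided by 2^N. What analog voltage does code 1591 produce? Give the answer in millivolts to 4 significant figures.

333.2 mV

Span: 2.67 V − (-0.23 V) = 2.9 V. LSB = 2.9 V / 2^13.
V_out = -0.23 + 1591 × (2.9/8192) V
      = -0.23 V + 0.563220 V = 0.333220 V.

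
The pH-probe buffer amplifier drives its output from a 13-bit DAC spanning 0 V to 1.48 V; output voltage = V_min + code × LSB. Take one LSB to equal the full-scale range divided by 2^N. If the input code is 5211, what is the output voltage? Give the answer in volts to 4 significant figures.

0.9414 V

V_FS = 1.48 V. LSB = 1.48 V / 2^13.
Output = V_min + (5211/8192) × range = 0 + 0.636108 × 1.48 V
      = 0 V + 0.941440 V = 0.941440 V.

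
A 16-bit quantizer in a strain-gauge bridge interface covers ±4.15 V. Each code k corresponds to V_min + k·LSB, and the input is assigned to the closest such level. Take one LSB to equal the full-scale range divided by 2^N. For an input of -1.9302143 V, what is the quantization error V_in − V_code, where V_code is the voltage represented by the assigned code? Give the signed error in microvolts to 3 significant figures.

+27.1 µV

Span: 4.15 V − (-4.15 V) = 8.3 V. LSB = 8.3 V / 2^16 ≈ 126.6 µV.
(V_in − V_min)/LSB = (-1.9302143 − (-4.15)) × 65536/8.3 = 17527.2139 → nearest code k = 17527.
V_code = -4.15 + (17527/65536) × 8.3 = -1.9302413940 V.
V_in − V_code = -1.9302143 − (-1.9302413940) = +27.1 µV.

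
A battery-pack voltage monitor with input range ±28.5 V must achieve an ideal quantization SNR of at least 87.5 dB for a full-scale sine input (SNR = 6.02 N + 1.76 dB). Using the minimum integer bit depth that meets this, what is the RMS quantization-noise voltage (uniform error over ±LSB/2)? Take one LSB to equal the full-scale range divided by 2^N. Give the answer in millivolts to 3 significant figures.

0.502 mV

Span: 28.5 V − (-28.5 V) = 57 V.
6.02 N + 1.76 ≥ 87.5 gives N ≥ 14.243, so the minimum integer is 15.
Step size = 57/32768 V = 1.7395 mV.
RMS noise = LSB/√12 = 0.502 mV.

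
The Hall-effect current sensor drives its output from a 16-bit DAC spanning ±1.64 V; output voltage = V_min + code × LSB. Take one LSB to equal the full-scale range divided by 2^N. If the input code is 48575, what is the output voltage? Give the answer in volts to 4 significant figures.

Span: 1.64 V − (-1.64 V) = 3.28 V. LSB = 3.28 V / 2^16.
Output = V_min + (48575/65536) × range = -1.64 + 0.741196 × 3.28 V
      = -1.64 V + 2.43112 V = 0.791122 V.

0.7911 V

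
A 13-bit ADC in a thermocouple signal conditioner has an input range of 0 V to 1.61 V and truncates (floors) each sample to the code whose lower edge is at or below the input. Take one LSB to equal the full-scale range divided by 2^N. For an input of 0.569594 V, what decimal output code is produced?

Span = 1.61 V. LSB = 1.61 V / 2^13 ≈ 196.5 µV.
code = ⌊(V_in − V_min)/LSB⌋ = ⌊(V_in − V_min) × 2^13 / range⌋
     = ⌊(0.569594 − (0)) × 8192 / 1.61⌋ = ⌊0.569594 × 8192/1.61⌋
     = ⌊2898.207⌋ = 2898.

2898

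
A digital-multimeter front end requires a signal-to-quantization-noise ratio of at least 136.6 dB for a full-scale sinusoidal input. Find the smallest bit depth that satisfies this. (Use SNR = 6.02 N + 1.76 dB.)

23 bits

Required N = ⌈(136.6 − 1.76)/6.02⌉ = ⌈22.399⌉ = 23.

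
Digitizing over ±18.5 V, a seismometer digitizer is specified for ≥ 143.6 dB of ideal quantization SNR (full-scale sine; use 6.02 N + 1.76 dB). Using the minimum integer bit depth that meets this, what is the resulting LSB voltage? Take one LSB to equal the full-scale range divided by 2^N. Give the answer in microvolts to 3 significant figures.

2.21 µV

Full-scale range = 18.5 V − (-18.5 V) = 37 V.
Required N = ⌈(143.6 − 1.76)/6.02⌉ = ⌈23.561⌉ = 24.
Step size = 37/16777216 V = 2.21 µV.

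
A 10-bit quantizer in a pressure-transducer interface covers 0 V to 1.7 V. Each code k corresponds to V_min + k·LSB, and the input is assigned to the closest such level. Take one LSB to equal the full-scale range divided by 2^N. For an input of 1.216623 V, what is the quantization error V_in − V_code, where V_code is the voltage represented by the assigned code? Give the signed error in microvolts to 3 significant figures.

−272 µV

Full-scale range = 1.7 V. LSB = 1.7 V / 2^10 ≈ 1.660 mV.
(V_in − V_min)/LSB = (1.216623 − (0)) × 1024/1.7 = 732.8364 → nearest code k = 733.
Reconstructed level: 0 + 733 × 1.7/1024 V = 1.216894531 V.
Error = V_in − V_code = 1.216623 − (1.216894531) = −272 µV.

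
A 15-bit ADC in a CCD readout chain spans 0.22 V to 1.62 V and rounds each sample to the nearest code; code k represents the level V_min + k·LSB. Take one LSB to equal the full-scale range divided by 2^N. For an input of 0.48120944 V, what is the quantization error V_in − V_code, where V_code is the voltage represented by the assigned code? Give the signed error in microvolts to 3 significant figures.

−8.82 µV

Span: 1.62 V − (0.22 V) = 1.4 V. LSB = 1.4 V / 2^15 ≈ 42.72 µV.
Position in LSBs: (0.48120944 − (0.22)) × 32768/1.4 = 6113.7935; rounding gives k = 6114.
V_code = V_min + k × range/2^15 = 0.22 + 6114 × 1.4/32768 = 0.48121826172 V.
e = 0.48120944 − (0.48121826172) = −8.82 µV.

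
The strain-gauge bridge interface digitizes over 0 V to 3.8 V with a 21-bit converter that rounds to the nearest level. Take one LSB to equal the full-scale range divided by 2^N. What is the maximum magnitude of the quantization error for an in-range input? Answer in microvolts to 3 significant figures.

Full-scale range = 3.8 V.
LSB = 3.8 V / 2^21 = 1.8120 µV.
A rounding quantizer has |error| ≤ LSB/2 = 0.906 µV.

0.906 µV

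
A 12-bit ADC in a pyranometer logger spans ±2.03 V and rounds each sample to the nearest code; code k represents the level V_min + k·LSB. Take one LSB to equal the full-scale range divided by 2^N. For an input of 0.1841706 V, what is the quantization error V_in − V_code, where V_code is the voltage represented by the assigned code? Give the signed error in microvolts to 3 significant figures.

The full-scale span is 2.03 − (-2.03) = 4.06 V. LSB = 4.06 V / 2^12 ≈ 0.9912 mV.
Position in LSBs: (0.1841706 − (-2.03)) × 4096/4.06 = 2233.8036; rounding gives k = 2234.
Reconstructed level: -2.03 + 2234 × 4.06/4096 V = 0.1843652344 V.
Error = V_in − V_code = 0.1841706 − (0.1843652344) = −195 µV.

−195 µV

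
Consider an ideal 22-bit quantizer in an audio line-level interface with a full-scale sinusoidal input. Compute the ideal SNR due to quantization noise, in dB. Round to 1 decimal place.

134.2 dB

Ideal quantization SNR: 6.02 × 22 + 1.76 dB = 134.2 dB.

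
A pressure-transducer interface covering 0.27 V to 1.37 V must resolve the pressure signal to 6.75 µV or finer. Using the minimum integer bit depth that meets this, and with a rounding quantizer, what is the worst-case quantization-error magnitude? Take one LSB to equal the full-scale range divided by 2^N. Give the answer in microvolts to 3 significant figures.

2.10 µV

Range = 1.37 − (0.27) = 1.1 V.
Required number of levels: 1.1/6.75 µV = 162960; smallest N with 2^N ≥ that is 18.
Step size = 1.1/262144 V = 4.1962 µV.
|e|_max = LSB/2 = 2.10 µV.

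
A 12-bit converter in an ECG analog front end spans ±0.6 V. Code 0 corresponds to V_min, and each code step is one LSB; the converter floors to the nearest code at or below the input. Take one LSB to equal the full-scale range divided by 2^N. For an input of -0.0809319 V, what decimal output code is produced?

1771

Full-scale range = 0.6 V − (-0.6 V) = 1.2 V. LSB = 1.2 V / 2^12 ≈ 293.0 µV.
V_in − V_min = -0.0809319 − (-0.6) = 0.5190681 V.
Divide by LSB: 0.5190681 × 4096/1.2 = 1771.7524.
Truncating gives code 1771.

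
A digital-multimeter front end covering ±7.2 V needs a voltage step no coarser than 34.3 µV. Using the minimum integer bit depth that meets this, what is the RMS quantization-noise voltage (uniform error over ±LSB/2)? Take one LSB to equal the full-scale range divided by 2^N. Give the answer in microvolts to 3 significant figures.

Span: 7.2 V − (-7.2 V) = 14.4 V.
Levels needed ≥ 14.4/34.3 µV = 419800. 2^19 = 524288 suffices, so N_min = 19.
One LSB is 14.4 V / 524288 = 27.466 µV.
σ_q = LSB/√12 = 27.466 µV/3.4641 = 7.93 µV.

7.93 µV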